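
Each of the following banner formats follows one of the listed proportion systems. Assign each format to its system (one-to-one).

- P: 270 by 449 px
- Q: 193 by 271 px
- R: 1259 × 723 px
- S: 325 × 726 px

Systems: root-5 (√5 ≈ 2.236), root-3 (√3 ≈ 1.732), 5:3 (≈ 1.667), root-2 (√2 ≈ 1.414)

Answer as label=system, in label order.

P=5:3, Q=root-2, R=root-3, S=root-5

Ratios: P ≈ 1.663; Q ≈ 1.404; R ≈ 1.741; S ≈ 2.234.
Targets: root-5 ≈ 2.236; root-3 ≈ 1.732; 5:3 ≈ 1.667; root-2 ≈ 1.414.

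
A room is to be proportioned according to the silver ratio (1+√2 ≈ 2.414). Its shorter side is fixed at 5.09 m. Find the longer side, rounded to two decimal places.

12.29 m

silver ratio ≈ 2.41421.
Longer side = 5.09 × 2.41421 ≈ 12.2883 → 12.29 m.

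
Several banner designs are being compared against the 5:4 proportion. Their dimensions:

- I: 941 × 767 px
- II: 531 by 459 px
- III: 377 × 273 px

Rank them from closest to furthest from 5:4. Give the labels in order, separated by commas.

I: 941/767 ≈ 1.227 → |1.227 − 1.250| = 0.023
II: 531/459 ≈ 1.157 → |1.157 − 1.250| = 0.093
III: 377/273 ≈ 1.381 → |1.381 − 1.250| = 0.131

I, II, III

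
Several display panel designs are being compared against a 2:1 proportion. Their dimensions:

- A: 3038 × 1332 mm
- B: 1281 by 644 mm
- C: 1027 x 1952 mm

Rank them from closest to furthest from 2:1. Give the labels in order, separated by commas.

B, C, A

A: 3038/1332 ≈ 2.281 → |2.281 − 2.000| = 0.281
B: 1281/644 ≈ 1.989 → |1.989 − 2.000| = 0.011
C: 1952/1027 ≈ 1.901 → |1.901 − 2.000| = 0.099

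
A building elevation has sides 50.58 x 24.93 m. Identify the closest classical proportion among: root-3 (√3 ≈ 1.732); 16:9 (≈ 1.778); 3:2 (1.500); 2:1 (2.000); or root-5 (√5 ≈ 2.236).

2:1

50.58/24.93 ≈ 2.029. Nearest candidates are 2:1 (2.000, off by 0.029) and root-5 (2.236, off by 0.207).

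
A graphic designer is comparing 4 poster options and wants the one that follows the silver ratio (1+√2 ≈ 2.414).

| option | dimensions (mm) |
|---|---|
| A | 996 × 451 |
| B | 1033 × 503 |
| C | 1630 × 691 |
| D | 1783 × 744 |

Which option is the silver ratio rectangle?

Ratios (long/short): A ≈ 2.208; B ≈ 2.054; C ≈ 2.359; D ≈ 2.397.
silver ratio ≈ 2.414; option D is nearest (Δ 0.017).

D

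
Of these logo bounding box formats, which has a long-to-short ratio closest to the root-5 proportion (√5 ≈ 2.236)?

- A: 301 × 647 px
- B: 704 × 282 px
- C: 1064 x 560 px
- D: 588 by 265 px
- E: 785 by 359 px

Target root-5 ≈ 2.236.
A: 2.150 (Δ0.086)  B: 2.496 (Δ0.260)  C: 1.900 (Δ0.336)  D: 2.219 (Δ0.017)  E: 2.187 (Δ0.049)

D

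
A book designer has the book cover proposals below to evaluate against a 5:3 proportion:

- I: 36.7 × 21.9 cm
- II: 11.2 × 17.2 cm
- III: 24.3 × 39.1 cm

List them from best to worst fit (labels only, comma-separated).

I: 36.7/21.9 ≈ 1.676 → |1.676 − 1.667| = 0.009
II: 17.2/11.2 ≈ 1.536 → |1.536 − 1.667| = 0.131
III: 39.1/24.3 ≈ 1.609 → |1.609 − 1.667| = 0.058

I, III, II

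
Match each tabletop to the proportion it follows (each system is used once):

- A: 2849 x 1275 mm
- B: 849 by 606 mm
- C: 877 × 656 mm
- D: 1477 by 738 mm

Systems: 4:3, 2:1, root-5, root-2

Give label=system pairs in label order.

Ratios: A ≈ 2.235; B ≈ 1.401; C ≈ 1.337; D ≈ 2.001.
Targets: 4:3 ≈ 1.333; 2:1 ≈ 2.000; root-5 ≈ 2.236; root-2 ≈ 1.414.

A=root-5, B=root-2, C=4:3, D=2:1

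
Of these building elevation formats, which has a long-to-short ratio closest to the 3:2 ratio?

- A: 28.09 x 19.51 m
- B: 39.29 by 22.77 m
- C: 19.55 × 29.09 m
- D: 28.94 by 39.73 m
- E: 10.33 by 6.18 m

C

Target 3:2 ≈ 1.500.
A: 1.440 (Δ0.060)  B: 1.726 (Δ0.226)  C: 1.488 (Δ0.012)  D: 1.373 (Δ0.127)  E: 1.672 (Δ0.172)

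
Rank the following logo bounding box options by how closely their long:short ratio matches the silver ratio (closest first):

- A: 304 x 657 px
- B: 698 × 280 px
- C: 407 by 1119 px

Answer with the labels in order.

B, A, C

Ratios: A = 657 / 304 ≈ 2.161; B = 698 / 280 ≈ 2.493; C = 1119 / 407 ≈ 2.749.
|Δ from 2.414|: A 0.253; B 0.079; C 0.335.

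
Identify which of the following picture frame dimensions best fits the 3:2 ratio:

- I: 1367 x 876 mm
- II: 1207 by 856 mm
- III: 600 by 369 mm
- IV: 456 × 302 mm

Target 3:2 ≈ 1.500.
I: 1.561 (Δ0.061)  II: 1.410 (Δ0.090)  III: 1.626 (Δ0.126)  IV: 1.510 (Δ0.010)

IV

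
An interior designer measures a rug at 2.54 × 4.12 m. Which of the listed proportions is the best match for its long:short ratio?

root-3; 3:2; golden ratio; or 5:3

4.12/2.54 ≈ 1.622. Nearest candidates are golden ratio (1.618, off by 0.004) and 5:3 (1.667, off by 0.045).

golden ratio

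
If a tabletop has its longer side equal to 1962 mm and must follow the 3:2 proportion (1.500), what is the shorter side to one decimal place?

3:2 = 1.50000.
Shorter side = 1962 ÷ 1.50000 ≈ 1308.000 → 1308.0 mm.

1308.0 mm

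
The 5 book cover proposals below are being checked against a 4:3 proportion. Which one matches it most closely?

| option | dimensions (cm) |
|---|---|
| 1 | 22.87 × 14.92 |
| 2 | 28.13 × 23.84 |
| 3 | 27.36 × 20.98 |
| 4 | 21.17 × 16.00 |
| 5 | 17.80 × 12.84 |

4

Target 4:3 ≈ 1.333.
1: 1.533 (Δ0.200)  2: 1.180 (Δ0.153)  3: 1.304 (Δ0.029)  4: 1.323 (Δ0.010)  5: 1.386 (Δ0.053)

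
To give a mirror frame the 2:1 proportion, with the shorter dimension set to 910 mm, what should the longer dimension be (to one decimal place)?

1820.0 mm

2:1 = 2.00000.
Longer side = 910 × 2.00000 ≈ 1820.000 → 1820.0 mm.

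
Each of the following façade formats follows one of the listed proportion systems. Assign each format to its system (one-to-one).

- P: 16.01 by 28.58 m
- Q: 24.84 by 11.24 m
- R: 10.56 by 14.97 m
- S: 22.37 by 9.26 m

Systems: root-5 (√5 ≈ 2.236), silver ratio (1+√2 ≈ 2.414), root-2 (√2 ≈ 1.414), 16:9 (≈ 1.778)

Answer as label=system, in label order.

P=16:9, Q=root-5, R=root-2, S=silver ratio

Ratios: P ≈ 1.785; Q ≈ 2.210; R ≈ 1.418; S ≈ 2.416.
Targets: root-5 ≈ 2.236; silver ratio ≈ 2.414; root-2 ≈ 1.414; 16:9 ≈ 1.778.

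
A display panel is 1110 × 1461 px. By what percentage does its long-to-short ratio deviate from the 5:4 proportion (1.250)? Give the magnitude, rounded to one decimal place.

Ratio = 1461 / 1110 ≈ 1.3162.
Ideal 5:4 = 1.2500. |1.3162 − 1.2500| / 1.2500 ≈ 5.30% → 5.3%.

5.3%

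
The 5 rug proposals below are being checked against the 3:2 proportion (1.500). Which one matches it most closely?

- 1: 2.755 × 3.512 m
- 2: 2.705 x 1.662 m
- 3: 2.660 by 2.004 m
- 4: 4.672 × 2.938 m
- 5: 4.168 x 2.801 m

5

Ratios (long/short): 1 ≈ 1.275; 2 ≈ 1.628; 3 ≈ 1.327; 4 ≈ 1.590; 5 ≈ 1.488.
3:2 ≈ 1.500; option 5 is nearest (Δ 0.012).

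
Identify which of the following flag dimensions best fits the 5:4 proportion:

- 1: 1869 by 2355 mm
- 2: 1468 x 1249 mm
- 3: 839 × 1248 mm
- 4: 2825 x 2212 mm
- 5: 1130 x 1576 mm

Target 5:4 ≈ 1.250.
1: 1.260 (Δ0.010)  2: 1.175 (Δ0.075)  3: 1.487 (Δ0.237)  4: 1.277 (Δ0.027)  5: 1.395 (Δ0.145)

1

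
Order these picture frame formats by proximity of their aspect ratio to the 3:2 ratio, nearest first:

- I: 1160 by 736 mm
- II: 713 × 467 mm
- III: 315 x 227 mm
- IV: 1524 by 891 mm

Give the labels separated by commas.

II, I, III, IV

Ratios: I = 1160 / 736 ≈ 1.576; II = 713 / 467 ≈ 1.527; III = 315 / 227 ≈ 1.388; IV = 1524 / 891 ≈ 1.710.
|Δ from 1.500|: I 0.076; II 0.027; III 0.112; IV 0.210.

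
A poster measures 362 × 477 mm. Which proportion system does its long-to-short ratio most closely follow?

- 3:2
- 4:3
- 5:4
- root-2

4:3

Ratio = 477 / 362 ≈ 1.318.
Distances: 3:2 1.500 (Δ 0.182); 4:3 1.333 (Δ 0.015); 5:4 1.250 (Δ 0.068); root-2 1.414 (Δ 0.096).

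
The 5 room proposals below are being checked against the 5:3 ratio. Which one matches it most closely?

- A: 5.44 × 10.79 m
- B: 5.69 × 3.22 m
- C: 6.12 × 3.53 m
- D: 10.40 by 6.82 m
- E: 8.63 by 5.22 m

E

Ratios (long/short): A ≈ 1.983; B ≈ 1.767; C ≈ 1.734; D ≈ 1.525; E ≈ 1.653.
5:3 ≈ 1.667; option E is nearest (Δ 0.014).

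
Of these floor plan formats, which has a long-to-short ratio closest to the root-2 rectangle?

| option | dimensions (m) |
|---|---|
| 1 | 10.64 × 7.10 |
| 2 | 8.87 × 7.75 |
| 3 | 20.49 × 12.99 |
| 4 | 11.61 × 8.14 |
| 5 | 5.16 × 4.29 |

Ratios (long/short): 1 ≈ 1.499; 2 ≈ 1.145; 3 ≈ 1.577; 4 ≈ 1.426; 5 ≈ 1.203.
root-2 ≈ 1.414; option 4 is nearest (Δ 0.012).

4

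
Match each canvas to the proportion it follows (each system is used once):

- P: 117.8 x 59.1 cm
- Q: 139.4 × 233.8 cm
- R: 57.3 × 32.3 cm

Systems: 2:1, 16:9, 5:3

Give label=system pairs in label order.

Ratios: P ≈ 1.993; Q ≈ 1.677; R ≈ 1.774.
Targets: 2:1 ≈ 2.000; 16:9 ≈ 1.778; 5:3 ≈ 1.667.

P=2:1, Q=5:3, R=16:9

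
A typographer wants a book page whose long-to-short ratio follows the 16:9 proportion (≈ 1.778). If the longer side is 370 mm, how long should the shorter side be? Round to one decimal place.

16:9 ≈ 1.77778.
Shorter side = 370 ÷ 1.77778 ≈ 208.125 → 208.1 mm.

208.1 mm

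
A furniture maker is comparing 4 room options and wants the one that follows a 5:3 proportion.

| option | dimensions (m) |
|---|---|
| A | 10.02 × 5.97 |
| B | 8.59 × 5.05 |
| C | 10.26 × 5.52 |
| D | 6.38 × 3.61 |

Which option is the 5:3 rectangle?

Ratios (long/short): A ≈ 1.678; B ≈ 1.701; C ≈ 1.859; D ≈ 1.767.
5:3 ≈ 1.667; option A is nearest (Δ 0.011).

A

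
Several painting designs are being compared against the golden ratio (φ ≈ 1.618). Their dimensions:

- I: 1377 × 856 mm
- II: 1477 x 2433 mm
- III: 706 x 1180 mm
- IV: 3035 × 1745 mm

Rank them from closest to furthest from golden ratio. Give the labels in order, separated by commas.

Ratios: I = 1377 / 856 ≈ 1.609; II = 2433 / 1477 ≈ 1.647; III = 1180 / 706 ≈ 1.671; IV = 3035 / 1745 ≈ 1.739.
|Δ from 1.618|: I 0.009; II 0.029; III 0.053; IV 0.121.

I, II, III, IV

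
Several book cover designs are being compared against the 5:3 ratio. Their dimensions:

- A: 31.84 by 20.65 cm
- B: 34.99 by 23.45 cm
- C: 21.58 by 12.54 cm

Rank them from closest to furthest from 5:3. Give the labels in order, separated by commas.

C, A, B

Ratios: A = 31.84 / 20.65 ≈ 1.542; B = 34.99 / 23.45 ≈ 1.492; C = 21.58 / 12.54 ≈ 1.721.
|Δ from 1.667|: A 0.125; B 0.175; C 0.054.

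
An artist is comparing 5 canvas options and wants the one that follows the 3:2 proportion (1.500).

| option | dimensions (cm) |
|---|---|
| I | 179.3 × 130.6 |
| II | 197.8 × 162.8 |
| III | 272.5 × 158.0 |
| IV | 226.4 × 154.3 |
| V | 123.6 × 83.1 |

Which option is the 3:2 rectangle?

Target 3:2 ≈ 1.500.
I: 1.373 (Δ0.127)  II: 1.215 (Δ0.285)  III: 1.725 (Δ0.225)  IV: 1.467 (Δ0.033)  V: 1.487 (Δ0.013)

V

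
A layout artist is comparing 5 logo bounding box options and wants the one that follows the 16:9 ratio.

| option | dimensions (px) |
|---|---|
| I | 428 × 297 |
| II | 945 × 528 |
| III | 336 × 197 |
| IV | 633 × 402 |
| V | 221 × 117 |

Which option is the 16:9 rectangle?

II

Target 16:9 ≈ 1.778.
I: 1.441 (Δ0.337)  II: 1.790 (Δ0.012)  III: 1.706 (Δ0.072)  IV: 1.575 (Δ0.203)  V: 1.889 (Δ0.111)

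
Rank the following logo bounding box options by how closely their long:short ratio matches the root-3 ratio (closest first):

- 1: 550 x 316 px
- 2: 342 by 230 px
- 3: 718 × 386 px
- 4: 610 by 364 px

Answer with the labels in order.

1, 4, 3, 2

Ratios: 1 = 550 / 316 ≈ 1.741; 2 = 342 / 230 ≈ 1.487; 3 = 718 / 386 ≈ 1.860; 4 = 610 / 364 ≈ 1.676.
|Δ from 1.732|: 1 0.009; 2 0.245; 3 0.128; 4 0.056.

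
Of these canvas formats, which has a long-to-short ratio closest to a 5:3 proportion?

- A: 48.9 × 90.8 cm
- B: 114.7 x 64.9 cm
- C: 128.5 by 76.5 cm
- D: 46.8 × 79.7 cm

C

Ratios (long/short): A ≈ 1.857; B ≈ 1.767; C ≈ 1.680; D ≈ 1.703.
5:3 ≈ 1.667; option C is nearest (Δ 0.013).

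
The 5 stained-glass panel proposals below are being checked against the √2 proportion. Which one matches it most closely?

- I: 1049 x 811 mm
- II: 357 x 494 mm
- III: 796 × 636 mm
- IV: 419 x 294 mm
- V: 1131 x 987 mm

Target root-2 ≈ 1.414.
I: 1.293 (Δ0.121)  II: 1.384 (Δ0.030)  III: 1.252 (Δ0.162)  IV: 1.425 (Δ0.011)  V: 1.146 (Δ0.268)

IV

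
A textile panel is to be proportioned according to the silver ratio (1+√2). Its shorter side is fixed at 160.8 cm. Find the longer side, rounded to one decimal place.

silver ratio ≈ 2.41421.
Longer side = 160.8 × 2.41421 ≈ 388.205 → 388.2 cm.

388.2 cm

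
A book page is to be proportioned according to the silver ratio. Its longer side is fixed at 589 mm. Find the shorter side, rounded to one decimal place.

silver ratio ≈ 2.41421.
Shorter side = 589 ÷ 2.41421 ≈ 243.972 → 244.0 mm.

244.0 mm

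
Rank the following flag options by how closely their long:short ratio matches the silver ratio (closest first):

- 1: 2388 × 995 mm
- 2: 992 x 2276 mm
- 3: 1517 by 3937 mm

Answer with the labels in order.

1: 2388/995 ≈ 2.400 → |2.400 − 2.414| = 0.014
2: 2276/992 ≈ 2.294 → |2.294 − 2.414| = 0.120
3: 3937/1517 ≈ 2.595 → |2.595 − 2.414| = 0.181

1, 2, 3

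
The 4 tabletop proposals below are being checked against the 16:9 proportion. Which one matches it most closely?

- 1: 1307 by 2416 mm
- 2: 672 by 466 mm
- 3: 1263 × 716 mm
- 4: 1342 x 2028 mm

3

Target 16:9 ≈ 1.778.
1: 1.849 (Δ0.071)  2: 1.442 (Δ0.336)  3: 1.764 (Δ0.014)  4: 1.511 (Δ0.267)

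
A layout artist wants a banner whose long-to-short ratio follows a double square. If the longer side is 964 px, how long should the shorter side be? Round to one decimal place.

2:1 = 2.00000.
Shorter side = 964 ÷ 2.00000 ≈ 482.000 → 482.0 px.

482.0 px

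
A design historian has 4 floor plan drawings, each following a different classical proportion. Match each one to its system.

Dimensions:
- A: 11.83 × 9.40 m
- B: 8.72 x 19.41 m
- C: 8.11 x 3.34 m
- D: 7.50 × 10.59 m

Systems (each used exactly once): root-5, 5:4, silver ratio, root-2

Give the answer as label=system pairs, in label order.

A = 11.83/9.40 ≈ 1.259 → 5:4 (1.250)
B = 19.41/8.72 ≈ 2.226 → root-5 (2.236)
C = 8.11/3.34 ≈ 2.428 → silver ratio (2.414)
D = 10.59/7.50 ≈ 1.412 → root-2 (1.414)

A=5:4, B=root-5, C=silver ratio, D=root-2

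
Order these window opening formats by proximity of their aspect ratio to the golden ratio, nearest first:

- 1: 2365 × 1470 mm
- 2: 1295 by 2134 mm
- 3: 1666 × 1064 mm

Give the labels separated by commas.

1: 2365/1470 ≈ 1.609 → |1.609 − 1.618| = 0.009
2: 2134/1295 ≈ 1.648 → |1.648 − 1.618| = 0.030
3: 1666/1064 ≈ 1.566 → |1.566 − 1.618| = 0.052

1, 2, 3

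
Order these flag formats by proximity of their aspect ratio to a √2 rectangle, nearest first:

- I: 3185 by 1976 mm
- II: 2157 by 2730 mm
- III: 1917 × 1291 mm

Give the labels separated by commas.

Ratios: I = 3185 / 1976 ≈ 1.612; II = 2730 / 2157 ≈ 1.266; III = 1917 / 1291 ≈ 1.485.
|Δ from 1.414|: I 0.198; II 0.148; III 0.071.

III, II, I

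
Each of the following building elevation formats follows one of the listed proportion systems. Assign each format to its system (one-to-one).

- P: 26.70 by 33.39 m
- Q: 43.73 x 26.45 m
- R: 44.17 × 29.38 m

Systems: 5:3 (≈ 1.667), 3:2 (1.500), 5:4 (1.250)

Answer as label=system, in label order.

Ratios: P ≈ 1.251; Q ≈ 1.653; R ≈ 1.503.
Targets: 5:3 ≈ 1.667; 3:2 ≈ 1.500; 5:4 ≈ 1.250.

P=5:4, Q=5:3, R=3:2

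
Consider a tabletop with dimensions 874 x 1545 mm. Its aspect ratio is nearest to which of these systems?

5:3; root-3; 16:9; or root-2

16:9

1545/874 ≈ 1.768. Nearest candidates are 16:9 (1.778, off by 0.010) and root-3 (1.732, off by 0.036).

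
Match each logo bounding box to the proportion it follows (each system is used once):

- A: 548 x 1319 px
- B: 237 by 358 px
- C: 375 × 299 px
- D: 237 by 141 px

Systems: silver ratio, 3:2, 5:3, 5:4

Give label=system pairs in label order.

A = 1319/548 ≈ 2.407 → silver ratio (2.414)
B = 358/237 ≈ 1.511 → 3:2 (1.500)
C = 375/299 ≈ 1.254 → 5:4 (1.250)
D = 237/141 ≈ 1.681 → 5:3 (1.667)

A=silver ratio, B=3:2, C=5:4, D=5:3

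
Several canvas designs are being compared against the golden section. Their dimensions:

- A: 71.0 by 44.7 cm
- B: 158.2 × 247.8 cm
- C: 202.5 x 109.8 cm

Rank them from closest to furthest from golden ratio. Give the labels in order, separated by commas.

A, B, C

Ratios: A = 71.0 / 44.7 ≈ 1.588; B = 247.8 / 158.2 ≈ 1.566; C = 202.5 / 109.8 ≈ 1.844.
|Δ from 1.618|: A 0.030; B 0.052; C 0.226.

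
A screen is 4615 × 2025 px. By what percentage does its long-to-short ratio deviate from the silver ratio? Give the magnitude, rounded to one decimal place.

5.6%

Ratio = 4615 / 2025 ≈ 2.2790.
Ideal silver ratio ≈ 2.4142. |2.2790 − 2.4142| / 2.4142 ≈ 5.60% → 5.6%.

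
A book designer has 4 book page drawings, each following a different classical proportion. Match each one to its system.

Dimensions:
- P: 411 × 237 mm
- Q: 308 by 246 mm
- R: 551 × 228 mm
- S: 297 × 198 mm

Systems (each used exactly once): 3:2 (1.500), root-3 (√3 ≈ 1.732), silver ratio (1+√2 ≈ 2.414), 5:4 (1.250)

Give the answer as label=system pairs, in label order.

Ratios: P ≈ 1.734; Q ≈ 1.252; R ≈ 2.417; S ≈ 1.500.
Targets: 3:2 ≈ 1.500; root-3 ≈ 1.732; silver ratio ≈ 2.414; 5:4 ≈ 1.250.

P=root-3, Q=5:4, R=silver ratio, S=3:2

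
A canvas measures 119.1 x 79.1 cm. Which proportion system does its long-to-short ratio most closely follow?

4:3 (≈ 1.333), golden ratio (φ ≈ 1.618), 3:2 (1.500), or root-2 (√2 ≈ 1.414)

3:2

119.1/79.1 ≈ 1.506. Nearest candidates are 3:2 (1.500, off by 0.006) and root-2 (1.414, off by 0.092).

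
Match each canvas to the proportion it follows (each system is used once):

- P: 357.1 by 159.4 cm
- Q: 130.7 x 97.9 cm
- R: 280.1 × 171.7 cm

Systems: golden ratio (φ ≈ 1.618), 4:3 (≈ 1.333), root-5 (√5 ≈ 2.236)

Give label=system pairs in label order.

P = 357.1/159.4 ≈ 2.240 → root-5 (2.236)
Q = 130.7/97.9 ≈ 1.335 → 4:3 (1.333)
R = 280.1/171.7 ≈ 1.631 → golden ratio (1.618)

P=root-5, Q=4:3, R=golden ratio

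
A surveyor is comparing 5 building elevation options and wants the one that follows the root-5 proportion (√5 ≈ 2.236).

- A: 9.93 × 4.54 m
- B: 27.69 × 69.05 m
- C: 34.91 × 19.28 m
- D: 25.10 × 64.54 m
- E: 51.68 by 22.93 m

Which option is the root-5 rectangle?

E

Target root-5 ≈ 2.236.
A: 2.187 (Δ0.049)  B: 2.494 (Δ0.258)  C: 1.811 (Δ0.425)  D: 2.571 (Δ0.335)  E: 2.254 (Δ0.018)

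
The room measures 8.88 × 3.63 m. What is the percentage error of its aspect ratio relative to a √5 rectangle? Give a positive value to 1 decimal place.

Ratio = 8.88 / 3.63 ≈ 2.4463.
Ideal root-5 ≈ 2.2361. |2.4463 − 2.2361| / 2.2361 ≈ 9.40% → 9.4%.

9.4%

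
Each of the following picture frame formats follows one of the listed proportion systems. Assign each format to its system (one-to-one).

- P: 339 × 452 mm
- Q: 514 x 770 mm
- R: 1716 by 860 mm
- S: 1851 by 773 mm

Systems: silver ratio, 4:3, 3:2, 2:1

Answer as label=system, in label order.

P=4:3, Q=3:2, R=2:1, S=silver ratio

Ratios: P ≈ 1.333; Q ≈ 1.498; R ≈ 1.995; S ≈ 2.395.
Targets: silver ratio ≈ 2.414; 4:3 ≈ 1.333; 3:2 ≈ 1.500; 2:1 ≈ 2.000.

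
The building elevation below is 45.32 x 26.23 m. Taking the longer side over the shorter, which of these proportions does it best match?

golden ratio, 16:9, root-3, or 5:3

root-3

Ratio = 45.32 / 26.23 ≈ 1.728.
Distances: golden ratio 1.618 (Δ 0.110); 16:9 1.778 (Δ 0.050); root-3 1.732 (Δ 0.004); 5:3 1.667 (Δ 0.061).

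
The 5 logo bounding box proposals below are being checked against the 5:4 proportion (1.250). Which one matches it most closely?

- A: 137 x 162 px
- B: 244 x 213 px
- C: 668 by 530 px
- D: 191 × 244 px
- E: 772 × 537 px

Ratios (long/short): A ≈ 1.182; B ≈ 1.146; C ≈ 1.260; D ≈ 1.277; E ≈ 1.438.
5:4 ≈ 1.250; option C is nearest (Δ 0.010).

C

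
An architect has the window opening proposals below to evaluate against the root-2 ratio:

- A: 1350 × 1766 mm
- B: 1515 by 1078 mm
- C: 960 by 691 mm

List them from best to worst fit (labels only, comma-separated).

A: 1766/1350 ≈ 1.308 → |1.308 − 1.414| = 0.106
B: 1515/1078 ≈ 1.405 → |1.405 − 1.414| = 0.009
C: 960/691 ≈ 1.389 → |1.389 − 1.414| = 0.025

B, C, A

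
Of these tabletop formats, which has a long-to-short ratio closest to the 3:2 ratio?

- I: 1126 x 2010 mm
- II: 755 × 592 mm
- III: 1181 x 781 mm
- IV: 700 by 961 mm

III

Ratios (long/short): I ≈ 1.785; II ≈ 1.275; III ≈ 1.512; IV ≈ 1.373.
3:2 ≈ 1.500; option III is nearest (Δ 0.012).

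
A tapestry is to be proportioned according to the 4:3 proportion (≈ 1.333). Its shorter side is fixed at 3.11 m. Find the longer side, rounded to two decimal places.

4:3 ≈ 1.33333.
Longer side = 3.11 × 1.33333 ≈ 4.1467 → 4.15 m.

4.15 m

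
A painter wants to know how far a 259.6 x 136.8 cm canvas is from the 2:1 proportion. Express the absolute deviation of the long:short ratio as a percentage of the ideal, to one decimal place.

5.1%

Ratio = 259.6 / 136.8 ≈ 1.8977.
Ideal 2:1 = 2.0000. |1.8977 − 2.0000| / 2.0000 ≈ 5.12% → 5.1%.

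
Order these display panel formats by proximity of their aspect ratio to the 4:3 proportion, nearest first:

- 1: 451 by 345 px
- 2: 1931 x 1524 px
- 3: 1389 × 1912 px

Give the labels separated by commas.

Ratios: 1 = 451 / 345 ≈ 1.307; 2 = 1931 / 1524 ≈ 1.267; 3 = 1912 / 1389 ≈ 1.377.
|Δ from 1.333|: 1 0.026; 2 0.066; 3 0.044.

1, 3, 2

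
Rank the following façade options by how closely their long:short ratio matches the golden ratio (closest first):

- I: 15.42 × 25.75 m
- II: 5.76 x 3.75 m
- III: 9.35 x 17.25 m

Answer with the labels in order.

I: 25.75/15.42 ≈ 1.670 → |1.670 − 1.618| = 0.052
II: 5.76/3.75 ≈ 1.536 → |1.536 − 1.618| = 0.082
III: 17.25/9.35 ≈ 1.845 → |1.845 − 1.618| = 0.227

I, II, III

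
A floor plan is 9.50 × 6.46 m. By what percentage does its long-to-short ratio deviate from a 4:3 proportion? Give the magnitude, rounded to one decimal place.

10.3%

Ratio = 9.50 / 6.46 ≈ 1.4706.
Ideal 4:3 ≈ 1.3333. |1.4706 − 1.3333| / 1.3333 ≈ 10.30% → 10.3%.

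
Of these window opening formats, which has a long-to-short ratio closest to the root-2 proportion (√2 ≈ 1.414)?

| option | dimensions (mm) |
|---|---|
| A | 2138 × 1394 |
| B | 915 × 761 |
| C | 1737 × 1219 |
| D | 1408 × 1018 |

Ratios (long/short): A ≈ 1.534; B ≈ 1.202; C ≈ 1.425; D ≈ 1.383.
root-2 ≈ 1.414; option C is nearest (Δ 0.011).

C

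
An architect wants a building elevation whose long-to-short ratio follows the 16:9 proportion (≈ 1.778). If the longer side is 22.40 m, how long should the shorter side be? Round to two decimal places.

16:9 ≈ 1.77778.
Shorter side = 22.40 ÷ 1.77778 ≈ 12.6000 → 12.60 m.

12.60 m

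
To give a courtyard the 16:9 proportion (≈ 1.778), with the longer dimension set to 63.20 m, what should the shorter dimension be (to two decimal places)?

35.55 m

16:9 ≈ 1.77778.
Shorter side = 63.20 ÷ 1.77778 ≈ 35.5500 → 35.55 m.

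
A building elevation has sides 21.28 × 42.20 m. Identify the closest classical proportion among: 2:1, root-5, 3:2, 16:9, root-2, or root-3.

42.20/21.28 ≈ 1.983. Nearest candidates are 2:1 (2.000, off by 0.017) and 16:9 (1.778, off by 0.205).

2:1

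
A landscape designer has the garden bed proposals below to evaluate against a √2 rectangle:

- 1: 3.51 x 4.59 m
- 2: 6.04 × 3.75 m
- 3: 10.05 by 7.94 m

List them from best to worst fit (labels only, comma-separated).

1, 3, 2

Ratios: 1 = 4.59 / 3.51 ≈ 1.308; 2 = 6.04 / 3.75 ≈ 1.611; 3 = 10.05 / 7.94 ≈ 1.266.
|Δ from 1.414|: 1 0.106; 2 0.197; 3 0.148.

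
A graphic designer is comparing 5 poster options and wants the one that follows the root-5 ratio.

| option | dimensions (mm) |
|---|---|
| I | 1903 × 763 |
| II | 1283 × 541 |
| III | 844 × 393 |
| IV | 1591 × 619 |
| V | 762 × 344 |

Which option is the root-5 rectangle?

V

Target root-5 ≈ 2.236.
I: 2.494 (Δ0.258)  II: 2.372 (Δ0.136)  III: 2.148 (Δ0.088)  IV: 2.570 (Δ0.334)  V: 2.215 (Δ0.021)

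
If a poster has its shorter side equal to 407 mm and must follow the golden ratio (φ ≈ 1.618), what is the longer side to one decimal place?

658.5 mm

golden ratio ≈ 1.61803.
Longer side = 407 × 1.61803 ≈ 658.538 → 658.5 mm.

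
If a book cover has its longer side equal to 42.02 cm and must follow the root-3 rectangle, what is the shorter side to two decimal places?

24.26 cm

root-3 ≈ 1.73205.
Shorter side = 42.02 ÷ 1.73205 ≈ 24.2603 → 24.26 cm.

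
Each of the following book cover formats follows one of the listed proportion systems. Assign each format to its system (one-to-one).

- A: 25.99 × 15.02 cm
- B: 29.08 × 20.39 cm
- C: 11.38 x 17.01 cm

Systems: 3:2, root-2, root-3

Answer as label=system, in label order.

A=root-3, B=root-2, C=3:2

Ratios: A ≈ 1.730; B ≈ 1.426; C ≈ 1.495.
Targets: 3:2 ≈ 1.500; root-2 ≈ 1.414; root-3 ≈ 1.732.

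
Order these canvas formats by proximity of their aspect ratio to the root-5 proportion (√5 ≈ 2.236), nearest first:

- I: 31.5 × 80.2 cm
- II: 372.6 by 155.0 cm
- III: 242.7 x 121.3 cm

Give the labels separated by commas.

II, III, I

I: 80.2/31.5 ≈ 2.546 → |2.546 − 2.236| = 0.310
II: 372.6/155.0 ≈ 2.404 → |2.404 − 2.236| = 0.168
III: 242.7/121.3 ≈ 2.001 → |2.001 − 2.236| = 0.235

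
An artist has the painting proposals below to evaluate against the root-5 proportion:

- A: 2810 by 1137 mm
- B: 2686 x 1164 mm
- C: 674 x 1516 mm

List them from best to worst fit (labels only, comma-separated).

A: 2810/1137 ≈ 2.471 → |2.471 − 2.236| = 0.235
B: 2686/1164 ≈ 2.308 → |2.308 − 2.236| = 0.072
C: 1516/674 ≈ 2.249 → |2.249 − 2.236| = 0.013

C, B, A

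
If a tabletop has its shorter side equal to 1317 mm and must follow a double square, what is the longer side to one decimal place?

2634.0 mm

2:1 = 2.00000.
Longer side = 1317 × 2.00000 ≈ 2634.000 → 2634.0 mm.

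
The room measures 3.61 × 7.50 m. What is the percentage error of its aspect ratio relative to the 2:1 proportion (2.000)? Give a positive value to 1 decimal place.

3.9%

Ratio = 7.50 / 3.61 ≈ 2.0776.
Ideal 2:1 = 2.0000. |2.0776 − 2.0000| / 2.0000 ≈ 3.88% → 3.9%.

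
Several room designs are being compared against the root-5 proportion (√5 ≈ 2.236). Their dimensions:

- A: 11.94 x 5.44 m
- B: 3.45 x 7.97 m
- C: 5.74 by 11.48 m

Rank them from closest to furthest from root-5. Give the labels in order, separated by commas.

Ratios: A = 11.94 / 5.44 ≈ 2.195; B = 7.97 / 3.45 ≈ 2.310; C = 11.48 / 5.74 ≈ 2.000.
|Δ from 2.236|: A 0.041; B 0.074; C 0.236.

A, B, C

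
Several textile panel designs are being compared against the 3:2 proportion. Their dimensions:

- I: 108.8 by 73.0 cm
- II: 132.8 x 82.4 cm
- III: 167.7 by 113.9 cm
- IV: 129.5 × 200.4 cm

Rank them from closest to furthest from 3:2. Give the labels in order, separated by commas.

Ratios: I = 108.8 / 73.0 ≈ 1.490; II = 132.8 / 82.4 ≈ 1.612; III = 167.7 / 113.9 ≈ 1.472; IV = 200.4 / 129.5 ≈ 1.547.
|Δ from 1.500|: I 0.010; II 0.112; III 0.028; IV 0.047.

I, III, IV, II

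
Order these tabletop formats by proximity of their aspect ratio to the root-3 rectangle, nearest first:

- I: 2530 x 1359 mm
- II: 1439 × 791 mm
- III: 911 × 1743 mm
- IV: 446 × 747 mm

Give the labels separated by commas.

IV, II, I, III

I: 2530/1359 ≈ 1.862 → |1.862 − 1.732| = 0.130
II: 1439/791 ≈ 1.819 → |1.819 − 1.732| = 0.087
III: 1743/911 ≈ 1.913 → |1.913 − 1.732| = 0.181
IV: 747/446 ≈ 1.675 → |1.675 − 1.732| = 0.057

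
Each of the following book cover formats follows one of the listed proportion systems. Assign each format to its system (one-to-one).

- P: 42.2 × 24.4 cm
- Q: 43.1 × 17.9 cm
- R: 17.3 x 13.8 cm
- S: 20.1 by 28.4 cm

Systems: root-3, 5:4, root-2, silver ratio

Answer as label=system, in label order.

Ratios: P ≈ 1.730; Q ≈ 2.408; R ≈ 1.254; S ≈ 1.413.
Targets: root-3 ≈ 1.732; 5:4 ≈ 1.250; root-2 ≈ 1.414; silver ratio ≈ 2.414.

P=root-3, Q=silver ratio, R=5:4, S=root-2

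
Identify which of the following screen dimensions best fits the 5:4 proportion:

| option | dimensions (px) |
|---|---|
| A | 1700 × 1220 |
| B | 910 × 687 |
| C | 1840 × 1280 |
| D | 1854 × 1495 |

D

Target 5:4 ≈ 1.250.
A: 1.393 (Δ0.143)  B: 1.325 (Δ0.075)  C: 1.438 (Δ0.188)  D: 1.240 (Δ0.010)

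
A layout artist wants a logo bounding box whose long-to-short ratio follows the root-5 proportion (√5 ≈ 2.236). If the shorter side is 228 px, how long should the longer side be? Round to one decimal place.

509.8 px

root-5 ≈ 2.23607.
Longer side = 228 × 2.23607 ≈ 509.824 → 509.8 px.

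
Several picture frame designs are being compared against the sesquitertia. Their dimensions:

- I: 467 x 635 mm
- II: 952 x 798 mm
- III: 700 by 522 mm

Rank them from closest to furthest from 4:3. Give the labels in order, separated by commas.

Ratios: I = 635 / 467 ≈ 1.360; II = 952 / 798 ≈ 1.193; III = 700 / 522 ≈ 1.341.
|Δ from 1.333|: I 0.027; II 0.140; III 0.008.

III, I, II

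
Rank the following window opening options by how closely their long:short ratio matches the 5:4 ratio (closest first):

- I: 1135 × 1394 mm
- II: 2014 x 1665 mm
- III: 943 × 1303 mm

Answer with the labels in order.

I, II, III

Ratios: I = 1394 / 1135 ≈ 1.228; II = 2014 / 1665 ≈ 1.210; III = 1303 / 943 ≈ 1.382.
|Δ from 1.250|: I 0.022; II 0.040; III 0.132.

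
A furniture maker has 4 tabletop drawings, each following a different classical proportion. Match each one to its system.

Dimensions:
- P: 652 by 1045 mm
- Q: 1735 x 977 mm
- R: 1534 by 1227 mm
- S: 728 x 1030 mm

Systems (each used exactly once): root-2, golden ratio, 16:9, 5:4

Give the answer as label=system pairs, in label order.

P=golden ratio, Q=16:9, R=5:4, S=root-2

P = 1045/652 ≈ 1.603 → golden ratio (1.618)
Q = 1735/977 ≈ 1.776 → 16:9 (1.778)
R = 1534/1227 ≈ 1.250 → 5:4 (1.250)
S = 1030/728 ≈ 1.415 → root-2 (1.414)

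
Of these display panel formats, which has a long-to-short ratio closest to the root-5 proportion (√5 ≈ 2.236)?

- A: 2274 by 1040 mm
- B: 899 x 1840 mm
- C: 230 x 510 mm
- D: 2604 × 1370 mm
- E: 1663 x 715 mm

C

Ratios (long/short): A ≈ 2.187; B ≈ 2.047; C ≈ 2.217; D ≈ 1.901; E ≈ 2.326.
root-5 ≈ 2.236; option C is nearest (Δ 0.019).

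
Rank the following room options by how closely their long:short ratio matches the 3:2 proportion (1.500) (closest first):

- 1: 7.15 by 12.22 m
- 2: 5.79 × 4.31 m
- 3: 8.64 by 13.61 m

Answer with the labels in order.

3, 2, 1

Ratios: 1 = 12.22 / 7.15 ≈ 1.709; 2 = 5.79 / 4.31 ≈ 1.343; 3 = 13.61 / 8.64 ≈ 1.575.
|Δ from 1.500|: 1 0.209; 2 0.157; 3 0.075.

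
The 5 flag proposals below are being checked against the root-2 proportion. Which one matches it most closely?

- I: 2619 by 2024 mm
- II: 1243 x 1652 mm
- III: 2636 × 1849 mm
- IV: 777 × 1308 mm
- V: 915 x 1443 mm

Target root-2 ≈ 1.414.
I: 1.294 (Δ0.120)  II: 1.329 (Δ0.085)  III: 1.426 (Δ0.012)  IV: 1.683 (Δ0.269)  V: 1.577 (Δ0.163)

III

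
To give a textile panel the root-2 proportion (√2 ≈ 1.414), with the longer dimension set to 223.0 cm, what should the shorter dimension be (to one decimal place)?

157.7 cm

root-2 ≈ 1.41421.
Shorter side = 223.0 ÷ 1.41421 ≈ 157.685 → 157.7 cm.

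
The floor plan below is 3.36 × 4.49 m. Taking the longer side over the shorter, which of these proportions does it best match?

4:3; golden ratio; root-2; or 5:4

4:3

Ratio = 4.49 / 3.36 ≈ 1.336.
Distances: 4:3 1.333 (Δ 0.003); golden ratio 1.618 (Δ 0.282); root-2 1.414 (Δ 0.078); 5:4 1.250 (Δ 0.086).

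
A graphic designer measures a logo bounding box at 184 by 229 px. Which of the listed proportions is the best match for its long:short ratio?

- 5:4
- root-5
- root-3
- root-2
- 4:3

229/184 ≈ 1.245. Nearest candidates are 5:4 (1.250, off by 0.005) and 4:3 (1.333, off by 0.088).

5:4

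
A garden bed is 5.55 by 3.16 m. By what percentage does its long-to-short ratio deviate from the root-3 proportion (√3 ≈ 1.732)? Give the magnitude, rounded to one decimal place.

1.4%

Ratio = 5.55 / 3.16 ≈ 1.7563.
Ideal root-3 ≈ 1.7321. |1.7563 − 1.7321| / 1.7321 ≈ 1.40% → 1.4%.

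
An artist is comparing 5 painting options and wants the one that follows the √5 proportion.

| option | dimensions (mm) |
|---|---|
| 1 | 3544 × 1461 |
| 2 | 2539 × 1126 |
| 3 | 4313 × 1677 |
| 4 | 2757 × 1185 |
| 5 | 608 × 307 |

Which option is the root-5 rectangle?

Target root-5 ≈ 2.236.
1: 2.426 (Δ0.190)  2: 2.255 (Δ0.019)  3: 2.572 (Δ0.336)  4: 2.327 (Δ0.091)  5: 1.980 (Δ0.256)

2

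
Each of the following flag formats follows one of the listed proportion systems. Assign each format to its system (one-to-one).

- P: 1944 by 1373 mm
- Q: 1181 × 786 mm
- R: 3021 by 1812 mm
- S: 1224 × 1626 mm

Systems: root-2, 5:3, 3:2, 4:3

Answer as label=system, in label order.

P = 1944/1373 ≈ 1.416 → root-2 (1.414)
Q = 1181/786 ≈ 1.503 → 3:2 (1.500)
R = 3021/1812 ≈ 1.667 → 5:3 (1.667)
S = 1626/1224 ≈ 1.328 → 4:3 (1.333)

P=root-2, Q=3:2, R=5:3, S=4:3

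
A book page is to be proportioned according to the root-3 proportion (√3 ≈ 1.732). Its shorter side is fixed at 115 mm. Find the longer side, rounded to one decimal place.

199.2 mm

root-3 ≈ 1.73205.
Longer side = 115 × 1.73205 ≈ 199.186 → 199.2 mm.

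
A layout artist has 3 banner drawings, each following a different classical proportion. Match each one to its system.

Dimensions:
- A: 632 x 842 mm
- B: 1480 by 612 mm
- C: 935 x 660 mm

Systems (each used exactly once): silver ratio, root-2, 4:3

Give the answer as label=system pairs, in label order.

A=4:3, B=silver ratio, C=root-2

Ratios: A ≈ 1.332; B ≈ 2.418; C ≈ 1.417.
Targets: silver ratio ≈ 2.414; root-2 ≈ 1.414; 4:3 ≈ 1.333.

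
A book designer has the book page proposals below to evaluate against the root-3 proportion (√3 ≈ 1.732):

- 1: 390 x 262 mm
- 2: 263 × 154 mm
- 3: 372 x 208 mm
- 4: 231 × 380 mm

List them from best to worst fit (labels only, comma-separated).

2, 3, 4, 1

Ratios: 1 = 390 / 262 ≈ 1.489; 2 = 263 / 154 ≈ 1.708; 3 = 372 / 208 ≈ 1.788; 4 = 380 / 231 ≈ 1.645.
|Δ from 1.732|: 1 0.243; 2 0.024; 3 0.056; 4 0.087.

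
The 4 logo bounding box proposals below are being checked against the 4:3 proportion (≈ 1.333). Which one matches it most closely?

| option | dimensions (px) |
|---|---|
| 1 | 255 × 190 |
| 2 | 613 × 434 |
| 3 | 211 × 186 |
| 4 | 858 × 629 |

Ratios (long/short): 1 ≈ 1.342; 2 ≈ 1.412; 3 ≈ 1.134; 4 ≈ 1.364.
4:3 ≈ 1.333; option 1 is nearest (Δ 0.009).

1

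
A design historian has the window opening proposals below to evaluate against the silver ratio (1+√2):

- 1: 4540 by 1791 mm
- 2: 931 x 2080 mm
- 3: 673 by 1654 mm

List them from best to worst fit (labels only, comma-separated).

Ratios: 1 = 4540 / 1791 ≈ 2.535; 2 = 2080 / 931 ≈ 2.234; 3 = 1654 / 673 ≈ 2.458.
|Δ from 2.414|: 1 0.121; 2 0.180; 3 0.044.

3, 1, 2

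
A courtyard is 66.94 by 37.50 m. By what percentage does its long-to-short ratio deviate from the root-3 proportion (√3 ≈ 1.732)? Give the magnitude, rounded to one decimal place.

Ratio = 66.94 / 37.50 ≈ 1.7851.
Ideal root-3 ≈ 1.7321. |1.7851 − 1.7321| / 1.7321 ≈ 3.06% → 3.1%.

3.1%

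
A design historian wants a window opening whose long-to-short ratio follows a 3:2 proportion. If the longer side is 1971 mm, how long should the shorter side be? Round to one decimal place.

1314.0 mm

3:2 = 1.50000.
Shorter side = 1971 ÷ 1.50000 ≈ 1314.000 → 1314.0 mm.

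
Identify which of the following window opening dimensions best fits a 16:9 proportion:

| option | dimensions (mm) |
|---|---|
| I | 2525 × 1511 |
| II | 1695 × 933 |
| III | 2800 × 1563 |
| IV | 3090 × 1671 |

Target 16:9 ≈ 1.778.
I: 1.671 (Δ0.107)  II: 1.817 (Δ0.039)  III: 1.791 (Δ0.013)  IV: 1.849 (Δ0.071)

III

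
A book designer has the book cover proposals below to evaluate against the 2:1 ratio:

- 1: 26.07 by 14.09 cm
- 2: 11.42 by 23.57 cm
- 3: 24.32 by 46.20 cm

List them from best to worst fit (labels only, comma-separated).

2, 3, 1

1: 26.07/14.09 ≈ 1.850 → |1.850 − 2.000| = 0.150
2: 23.57/11.42 ≈ 2.064 → |2.064 − 2.000| = 0.064
3: 46.20/24.32 ≈ 1.900 → |1.900 − 2.000| = 0.100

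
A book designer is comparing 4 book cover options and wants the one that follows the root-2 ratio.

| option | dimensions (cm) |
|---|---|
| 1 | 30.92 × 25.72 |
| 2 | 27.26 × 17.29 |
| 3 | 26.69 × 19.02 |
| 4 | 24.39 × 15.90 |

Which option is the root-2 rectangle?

3

Ratios (long/short): 1 ≈ 1.202; 2 ≈ 1.577; 3 ≈ 1.403; 4 ≈ 1.534.
root-2 ≈ 1.414; option 3 is nearest (Δ 0.011).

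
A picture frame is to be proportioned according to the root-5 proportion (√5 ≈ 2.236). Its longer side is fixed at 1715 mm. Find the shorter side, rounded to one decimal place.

root-5 ≈ 2.23607.
Shorter side = 1715 ÷ 2.23607 ≈ 766.971 → 767.0 mm.

767.0 mm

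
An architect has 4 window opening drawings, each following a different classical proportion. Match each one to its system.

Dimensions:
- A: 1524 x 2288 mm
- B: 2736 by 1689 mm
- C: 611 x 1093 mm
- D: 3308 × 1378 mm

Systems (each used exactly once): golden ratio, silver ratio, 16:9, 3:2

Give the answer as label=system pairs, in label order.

Ratios: A ≈ 1.501; B ≈ 1.620; C ≈ 1.789; D ≈ 2.401.
Targets: golden ratio ≈ 1.618; silver ratio ≈ 2.414; 16:9 ≈ 1.778; 3:2 ≈ 1.500.

A=3:2, B=golden ratio, C=16:9, D=silver ratio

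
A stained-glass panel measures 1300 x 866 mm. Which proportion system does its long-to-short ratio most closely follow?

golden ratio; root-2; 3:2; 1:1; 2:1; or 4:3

3:2

1300/866 ≈ 1.501. Nearest candidates are 3:2 (1.500, off by 0.001) and root-2 (1.414, off by 0.087).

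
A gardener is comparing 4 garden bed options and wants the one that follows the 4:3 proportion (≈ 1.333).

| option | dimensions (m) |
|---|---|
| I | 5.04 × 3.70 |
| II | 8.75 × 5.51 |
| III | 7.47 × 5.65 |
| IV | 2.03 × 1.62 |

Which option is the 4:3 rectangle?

Ratios (long/short): I ≈ 1.362; II ≈ 1.588; III ≈ 1.322; IV ≈ 1.253.
4:3 ≈ 1.333; option III is nearest (Δ 0.011).

III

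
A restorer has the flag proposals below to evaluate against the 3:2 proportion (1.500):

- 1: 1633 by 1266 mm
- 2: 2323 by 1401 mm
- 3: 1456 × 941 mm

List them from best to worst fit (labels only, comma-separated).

1: 1633/1266 ≈ 1.290 → |1.290 − 1.500| = 0.210
2: 2323/1401 ≈ 1.658 → |1.658 − 1.500| = 0.158
3: 1456/941 ≈ 1.547 → |1.547 − 1.500| = 0.047

3, 2, 1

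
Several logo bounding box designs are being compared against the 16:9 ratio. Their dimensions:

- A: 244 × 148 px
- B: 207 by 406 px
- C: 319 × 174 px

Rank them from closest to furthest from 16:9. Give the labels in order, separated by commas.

C, A, B

Ratios: A = 244 / 148 ≈ 1.649; B = 406 / 207 ≈ 1.961; C = 319 / 174 ≈ 1.833.
|Δ from 1.778|: A 0.129; B 0.183; C 0.055.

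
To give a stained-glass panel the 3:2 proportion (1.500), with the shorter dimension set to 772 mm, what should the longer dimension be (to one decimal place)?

3:2 = 1.50000.
Longer side = 772 × 1.50000 ≈ 1158.000 → 1158.0 mm.

1158.0 mm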